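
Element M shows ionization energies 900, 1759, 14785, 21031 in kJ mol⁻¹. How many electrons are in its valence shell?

2

Look for the largest jump between consecutive ionization energies: IE3/IE2 ≈ 8.4, far larger than any earlier ratio.
That jump marks the point where a core electron is being removed. So the atom has 2 valence electrons.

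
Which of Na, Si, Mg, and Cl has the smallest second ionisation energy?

IE_2 is the cost of taking one more electron from the +1 cation: Na⁺ is the bare [Ne] core; Si⁺ still has 3 valence electrons; Mg⁺ still has 1 valence electron; Cl⁺ still has 6 valence electrons.
Breaking into a closed-shell core is much more expensive than removing a leftover valence electron — Na has the largest IE_2 here.
Valence configurations: Si⁺ [Ne]3s²3p¹, Mg⁺ [Ne]3s¹, Cl⁺ [Ne]3s²3p⁴.
Tabulated IE_2 (kJ/mol): Na 4562, Si 1577, Mg 1451, Cl 2298.
Overall IE_2 order: Mg < Si < Cl < Na.

Mg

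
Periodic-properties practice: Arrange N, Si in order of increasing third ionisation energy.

Si < N

After 2 electrons have been removed, what remains? N²⁺ still has 3 valence electrons; Si²⁺ still has 2 valence electrons.
All are still removing valence electrons, so compare the +2 ions as you would atoms: IE_3 generally rises across a period (higher Z_eff) and falls down a group (larger shell), subject to the usual subshell exceptions.
Valence configurations: N²⁺ [He]2s²2p¹, Si²⁺ [Ne]3s².
Tabulated IE_3 (kJ/mol): N 4578, Si 3232.
Overall IE_3 order: Si < N.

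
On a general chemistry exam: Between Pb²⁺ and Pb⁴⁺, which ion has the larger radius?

Pb²⁺

Both ions have Z = 82 protons, but Pb⁴⁺ has lost more electrons, so its remaining electrons feel a larger effective nuclear charge per electron and are pulled in more tightly.
Higher positive charge → smaller ion, so Pb²⁺ > Pb⁴⁺.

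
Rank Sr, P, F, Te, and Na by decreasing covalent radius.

F is in period 2, group 17; Na is in period 3, group 1; P is in period 3, group 15; Sr is in period 5, group 2; Te is in period 5, group 16.
Radius decreases left→right (rising Z_eff, same n) and increases top→bottom (higher n).
These span different periods and groups, so the two trends combine.
P > F: relative to F, both the across-period and down-group shifts push P's atomic radius up.
Te > P: period and group pull opposite ways; the down-group shift dominates (136 vs 111 pm).
Na > Te: the two effects oppose for this pair; the across-period effect wins (155 vs 136 pm).
Sr > Na: period and group pull opposite ways; the down-group shift dominates (185 vs 155 pm).
Approximate values (pm): F 64, Na 155, P 111, Sr 185, Te 136.
So from largest to smallest: Sr > Na > Te > P > F.

Sr, Na, Te, P, F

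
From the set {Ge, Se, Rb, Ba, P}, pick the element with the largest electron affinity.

P is in period 3, group 15; Ge is in period 4, group 14; Se is in period 4, group 16; Rb is in period 5, group 1; Ba is in period 6, group 2.
EA tends to increase across a period and decrease down a group, though the pattern is less regular than for IE or radius.
These span different periods and groups, so the two trends combine.
Rb > Ba: the two effects oppose for this pair; the down-group effect wins (47 vs 14 kJ/mol).
P > Rb: both effects reinforce here, so P is clearly the higher of the two.
Ge > P: this pair runs against the simple trend — see the exception note.
Se > Ge: both are in period 4; the period trend gives Se the larger value.
Note the exception: Ge has a higher electron affinity than P, contrary to the simple trend — adding an electron to P's half-filled np³ subshell costs electron-pairing energy.
Approximate values (kJ/mol): P 72, Ge 119, Se 195, Rb 47, Ba 14.
The largest electron affinity among these belongs to Se.

Se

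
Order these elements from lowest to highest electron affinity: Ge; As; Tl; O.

O is in period 2, group 16; Ge is in period 4, group 14; As is in period 4, group 15; Tl is in period 6, group 13.
Adding an electron releases more energy for atoms nearer the top right (short of the noble gases).
Here both period and group differ, so the two effects have to be weighed against each other.
As > Tl: relative to Tl, both the across-period and down-group shifts push As's electron affinity up.
Ge > As: this pair runs against the simple trend — see the exception note.
O > Ge: both effects reinforce here, so O is clearly the higher of the two.
Note the exception: Ge has a higher electron affinity than As, contrary to the simple trend — adding an electron to As's half-filled 4p³ is unfavourable, so Ge (4p²) has the more exothermic EA.
Approximate values (kJ/mol): O 141, Ge 119, As 78, Tl 19.
So from lowest to highest: Tl < As < Ge < O.

Tl, As, Ge, O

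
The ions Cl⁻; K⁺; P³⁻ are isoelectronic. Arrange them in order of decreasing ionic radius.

P³⁻, Cl⁻, K⁺

All of these have 18 electrons, so size is governed by nuclear charge alone: the more protons, the stronger the pull on the same electron cloud, and the smaller the ion.
Nuclear charges: K⁺ (Z=19), Cl⁻ (Z=17), P³⁻ (Z=15).
Largest to smallest: P³⁻ > Cl⁻ > K⁺.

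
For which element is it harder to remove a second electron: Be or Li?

The second ionization energy removes an electron from the +1 ion. For each element: Be⁺ still has 1 valence electron; Li⁺ is the bare [He] core.
Core electrons are held far more tightly than valence electrons, so Li tops the IE_2 order.
Tabulated IE_2 (kJ/mol): Be 1757, Li 7298.
Hence IE_2: Be < Li.

Li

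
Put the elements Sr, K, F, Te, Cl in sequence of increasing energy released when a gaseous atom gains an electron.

Sr < K < Te < F < Cl

Atoms with high Z_eff and room in the valence shell (especially the halogens) have the most exothermic electron affinities.
Neither a single period nor a single group — weigh both effects.
K > Sr: the two effects oppose for this pair; the down-group effect wins (48 vs 5 kJ/mol).
Te > K: the two effects oppose for this pair; the across-period effect wins (190 vs 48 kJ/mol).
F > Te: both effects reinforce here, so F is clearly the higher of the two.
Cl > F: this pair runs against the simple trend — see the exception note.
Note the exception: Cl has a higher electron affinity than F, contrary to the simple trend — F's small 2p subshell makes the incoming electron feel strong e⁻–e⁻ repulsion, so Cl actually releases more energy on gaining an electron.
Tabulated electron affinity (kJ/mol): F 328, Cl 349, K 48, Sr 5, Te 190.
So from lowest to highest: Sr < K < Te < F < Cl.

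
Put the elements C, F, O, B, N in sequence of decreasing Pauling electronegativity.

F > O > N > C > B

B is in period 2, group 13; C is in period 2, group 14; N is in period 2, group 15; O is in period 2, group 16; F is in period 2, group 17.
Smaller atoms with higher effective nuclear charge are more electronegative.
All lie in period 2, so electronegativity increases left to right.
So from highest to lowest: F > O > N > C > B.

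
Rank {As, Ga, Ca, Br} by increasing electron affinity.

Ca < Ga < As < Br

Ca is in period 4, group 2; Ga is in period 4, group 13; As is in period 4, group 15; Br is in period 4, group 17.
Adding an electron releases more energy for atoms nearer the top right (short of the noble gases).
All lie in period 4, so electron affinity increases left to right.
So from lowest to highest: Ca < Ga < As < Br.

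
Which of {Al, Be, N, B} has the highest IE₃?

IE_3 is the cost of taking one more electron from the +2 cation: Al²⁺ still has 1 valence electron; Be²⁺ is the bare [He] core; N²⁺ still has 3 valence electrons; B²⁺ still has 1 valence electron.
Core electrons are held far more tightly than valence electrons, so Be tops the IE_3 order.
Valence configurations: Al²⁺ [Ne]3s¹, N²⁺ [He]2s²2p¹, B²⁺ [He]2s¹.
The numbers (kJ/mol): Al 2745, Be 14849, N 4578, B 3660.
Overall IE_3 order: Al < B < N < Be.

Be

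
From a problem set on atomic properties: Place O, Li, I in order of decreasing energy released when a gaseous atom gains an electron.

Li is in period 2, group 1; O is in period 2, group 16; I is in period 5, group 17.
Electron affinity generally becomes more exothermic across a period toward the halogens and less exothermic down a group.
Here both period and group differ, so the two effects have to be weighed against each other.
O > Li: O lies to the right of Li in period 2, so the across-period effect alone puts O higher.
I > O: period and group pull opposite ways; the across-period shift dominates (295 vs 141 kJ/mol).
Approximate values (kJ/mol): Li 60, O 141, I 295.
So from highest to lowest: I > O > Li.

I, O, Li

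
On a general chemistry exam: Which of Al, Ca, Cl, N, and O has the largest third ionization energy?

O

Consider each +2 ion: Al²⁺ still has 1 valence electron; Ca²⁺ is the bare [Ar] core; Cl²⁺ still has 5 valence electrons; N²⁺ still has 3 valence electrons; O²⁺ still has 4 valence electrons.
Usually core removal costs more than valence removal, but here the competition is close: a tightly held n=2 valence electron can cost more to remove than an n=3 core electron, so the actual values have to decide it.
Valence configurations: Al²⁺ [Ne]3s¹, Cl²⁺ [Ne]3s²3p³, N²⁺ [He]2s²2p¹, O²⁺ [He]2s²2p².
Tabulated IE_3 (kJ/mol): Al 2745, Ca 4912, Cl 3822, N 4578, O 5300.
Putting it together, IE_3: Al < Cl < N < Ca < O.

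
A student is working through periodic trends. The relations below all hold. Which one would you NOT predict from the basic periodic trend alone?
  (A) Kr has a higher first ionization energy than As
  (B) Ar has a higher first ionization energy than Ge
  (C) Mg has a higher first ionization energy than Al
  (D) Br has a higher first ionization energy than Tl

The general trend: first ionization energy increases across a period and decreases down a group.
(A) Kr (period 4, group 18) vs As (period 4, group 15): the stated order agrees with the simple trend.
(B) Ar (period 3, group 18) vs Ge (period 4, group 14): the stated order agrees with the simple trend.
(C) Mg (period 3, group 2) vs Al (period 3, group 13): the stated order contradicts the simple trend.
(D) Br (period 4, group 17) vs Tl (period 6, group 13): the stated order agrees with the simple trend.
The exception is (C): Al's single 3p electron is easier to remove than one from Mg's filled 3s².

(C)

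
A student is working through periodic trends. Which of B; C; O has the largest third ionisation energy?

Consider each +2 ion: B²⁺ still has 1 valence electron; C²⁺ still has 2 valence electrons; O²⁺ still has 4 valence electrons.
All are still removing valence electrons, so compare the +2 ions as you would atoms: IE_3 generally rises across a period (higher Z_eff) and falls down a group (larger shell), subject to the usual subshell exceptions.
Valence configurations: B²⁺ [He]2s¹, C²⁺ [He]2s², O²⁺ [He]2s²2p².
Approximate IE_3 values (kJ/mol): B 3660, C 4620, O 5300.
Putting it together, IE_3: B < C < O.

O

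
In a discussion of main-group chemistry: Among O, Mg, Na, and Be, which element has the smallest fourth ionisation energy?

The fourth ionization energy removes an electron from the +3 ion. For each element: O³⁺ still has 3 valence electrons; Mg³⁺ is already 1 electron into the core; Na³⁺ is already 2 electrons into the core; Be³⁺ is already 1 electron into the core.
Core electrons are held far more tightly than valence electrons, so Na, Mg and Be top the IE_4 order.
Tabulated IE_4 (kJ/mol): O 7469, Mg 10543, Na 9543, Be 21007.
So the fourth ionization energies run O < Na < Mg < Be.

O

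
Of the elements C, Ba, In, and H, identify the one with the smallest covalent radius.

H

Moving right in a period, electrons are added to the same shell under a stronger nuclear pull, so atoms get smaller; moving down, a new shell is opened and atoms get larger.
Here both period and group differ, so the two effects have to be weighed against each other.
C > H: period and group pull opposite ways; the down-group shift dominates (75 vs 32 pm).
In > C: relative to C, both the across-period and down-group shifts push In's atomic radius up.
Ba > In: both effects reinforce here, so Ba is clearly the larger of the two.
Tabulated atomic radius (pm): H 32, C 75, In 142, Ba 196.
The smallest covalent radius among these belongs to H.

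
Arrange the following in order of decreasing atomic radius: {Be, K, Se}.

K, Se, Be

Be is in period 2, group 2; K is in period 4, group 1; Se is in period 4, group 16.
Moving right in a period, electrons are added to the same shell under a stronger nuclear pull, so atoms get smaller; moving down, a new shell is opened and atoms get larger.
Here both period and group differ, so the two effects have to be weighed against each other.
Se > Be: the two effects oppose for this pair; the down-group effect wins (116 vs 102 pm).
K > Se: both are in period 4; the period trend gives K the larger value.
Tabulated atomic radius (pm): Be 102, K 196, Se 116.
So from largest to smallest: K > Se > Be.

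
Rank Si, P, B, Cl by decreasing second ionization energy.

B > Cl > P > Si

IE_2 is the cost of taking one more electron from the +1 cation: Si⁺ still has 3 valence electrons; P⁺ still has 4 valence electrons; B⁺ still has 2 valence electrons; Cl⁺ still has 6 valence electrons.
All are still removing valence electrons, so compare the +1 ions as you would atoms: IE_2 generally rises across a period (higher Z_eff) and falls down a group (larger shell), subject to the usual subshell exceptions.
Valence configurations: Si⁺ [Ne]3s²3p¹, P⁺ [Ne]3s²3p², B⁺ [He]2s², Cl⁺ [Ne]3s²3p⁴.
Approximate IE_2 values (kJ/mol): Si 1577, P 1907, B 2427, Cl 2298.
Putting it together, IE_2: Si < P < Cl < B.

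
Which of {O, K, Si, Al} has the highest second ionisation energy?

O

The second ionization energy removes an electron from the +1 ion. For each element: O⁺ still has 5 valence electrons; K⁺ is the bare [Ar] core; Si⁺ still has 3 valence electrons; Al⁺ still has 2 valence electrons.
Usually core removal costs more than valence removal, but here the competition is close: a tightly held n=2 valence electron can cost more to remove than an n=3 core electron, so the actual values have to decide it.
Valence configurations: O⁺ [He]2s²2p³, Si⁺ [Ne]3s²3p¹, Al⁺ [Ne]3s².
Si⁺ loses a lone 3p electron whereas Al⁺ must break into a filled 3s² pair, so IE_2(Al) > IE_2(Si) even though Si has the higher nuclear charge.
Approximate IE_2 values (kJ/mol): O 3388, K 3052, Si 1577, Al 1817.
Hence IE_2: Si < Al < K < O.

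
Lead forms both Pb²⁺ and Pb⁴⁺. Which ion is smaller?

Pb⁴⁺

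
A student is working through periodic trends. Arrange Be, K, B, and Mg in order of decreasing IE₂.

IE_2 is the cost of taking one more electron from the +1 cation: Be⁺ still has 1 valence electron; K⁺ is the bare [Ar] core; B⁺ still has 2 valence electrons; Mg⁺ still has 1 valence electron.
Pulling an electron out of a noble-gas core costs far more than removing a remaining valence electron, so K sits at the high end of IE_2.
Valence configurations: Be⁺ [He]2s¹, B⁺ [He]2s², Mg⁺ [Ne]3s¹.
Approximate IE_2 values (kJ/mol): Be 1757, K 3052, B 2427, Mg 1451.
So the second ionization energies run Mg < Be < B < K.

K, B, Be, Mg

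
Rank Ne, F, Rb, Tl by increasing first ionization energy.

Rb < Tl < F < Ne

First ionization energy rises across a period (greater Z_eff holds electrons more tightly) and falls down a group (valence electrons are farther from the nucleus).
Here both period and group differ, so the two effects have to be weighed against each other.
Tl > Rb: period and group pull opposite ways; the across-period shift dominates (589 vs 403 kJ/mol).
F > Tl: relative to Tl, both the across-period and down-group shifts push F's first ionization energy up.
Ne > F: Ne lies to the right of F in period 2, so the across-period effect alone puts Ne higher.
Approximate values (kJ/mol): F 1681, Ne 2081, Rb 403, Tl 589.
So from lowest to highest: Rb < Tl < F < Ne.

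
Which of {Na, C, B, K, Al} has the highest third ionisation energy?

Na

Consider each +2 ion: Na²⁺ is already 1 electron into the core; C²⁺ still has 2 valence electrons; B²⁺ still has 1 valence electron; K²⁺ is already 1 electron into the core; Al²⁺ still has 1 valence electron.
Usually core removal costs more than valence removal, but here the competition is close: a tightly held n=2 valence electron can cost more to remove than an n=3 core electron, so the actual values have to decide it.
Valence configurations: C²⁺ [He]2s², B²⁺ [He]2s¹, Al²⁺ [Ne]3s¹.
Approximate IE_3 values (kJ/mol): Na 6910, C 4620, B 3660, K 4420, Al 2745.
Putting it together, IE_3: Al < B < K < C < Na.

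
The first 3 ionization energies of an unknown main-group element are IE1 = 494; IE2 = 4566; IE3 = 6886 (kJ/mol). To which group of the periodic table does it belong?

Look for the largest jump between consecutive ionization energies: IE2/IE1 ≈ 9.2, far larger than any earlier ratio.
That jump marks the point where a core electron is being removed. So the atom has 1 valence electron.
A main-group element with 1 valence electron is in group 1.

Group 1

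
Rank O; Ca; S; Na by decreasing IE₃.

The third ionization energy removes an electron from the +2 ion. For each element: O²⁺ still has 4 valence electrons; Ca²⁺ is the bare [Ar] core; S²⁺ still has 4 valence electrons; Na²⁺ is already 1 electron into the core.
Usually core removal costs more than valence removal, but here the competition is close: a tightly held n=2 valence electron can cost more to remove than an n=3 core electron, so the actual values have to decide it.
Valence configurations: O²⁺ [He]2s²2p², S²⁺ [Ne]3s²3p².
The numbers (kJ/mol): O 5300, Ca 4912, S 3357, Na 6910.
Overall IE_3 order: S < Ca < O < Na.

Na > O > Ca > S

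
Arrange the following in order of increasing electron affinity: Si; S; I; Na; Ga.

Ga < Na < Si < S < I

Na is in period 3, group 1; Si is in period 3, group 14; S is in period 3, group 16; Ga is in period 4, group 13; I is in period 5, group 17.
Atoms with high Z_eff and room in the valence shell (especially the halogens) have the most exothermic electron affinities.
Here both period and group differ, so the two effects have to be weighed against each other.
Na > Ga: the two effects oppose for this pair; the down-group effect wins (53 vs 29 kJ/mol).
Si > Na: both are in period 3; the period trend gives Si the larger value.
S > Si: S lies to the right of Si in period 3, so the across-period effect alone puts S higher.
I > S: period and group pull opposite ways; the across-period shift dominates (295 vs 200 kJ/mol).
Approximate values (kJ/mol): Na 53, Si 134, S 200, Ga 29, I 295.
So from lowest to highest: Ga < Na < Si < S < I.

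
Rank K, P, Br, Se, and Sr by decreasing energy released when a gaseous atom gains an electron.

P is in period 3, group 15; K is in period 4, group 1; Se is in period 4, group 16; Br is in period 4, group 17; Sr is in period 5, group 2.
Adding an electron releases more energy for atoms nearer the top right (short of the noble gases).
Here both period and group differ, so the two effects have to be weighed against each other.
K > Sr: the two effects oppose for this pair; the down-group effect wins (48 vs 5 kJ/mol).
P > K: relative to K, both the across-period and down-group shifts push P's electron affinity up.
Se > P: period and group pull opposite ways; the across-period shift dominates (195 vs 72 kJ/mol).
Br > Se: Br lies to the right of Se in period 4, so the across-period effect alone puts Br higher.
Approximate values (kJ/mol): P 72, K 48, Se 195, Br 325, Sr 5.
So from highest to lowest: Br > Se > P > K > Sr.

Br > Se > P > K > Sr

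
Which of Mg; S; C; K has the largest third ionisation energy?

Mg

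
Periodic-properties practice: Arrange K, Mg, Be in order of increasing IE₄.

K < Mg < Be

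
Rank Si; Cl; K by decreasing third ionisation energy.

K > Cl > Si

IE_3 is the cost of taking one more electron from the +2 cation: Si²⁺ still has 2 valence electrons; Cl²⁺ still has 5 valence electrons; K²⁺ is already 1 electron into the core.
Breaking into a closed-shell core is much more expensive than removing a leftover valence electron — K has the largest IE_3 here.
Valence configurations: Si²⁺ [Ne]3s², Cl²⁺ [Ne]3s²3p³.
Approximate IE_3 values (kJ/mol): Si 3232, Cl 3822, K 4420.
So the third ionization energies run Si < Cl < K.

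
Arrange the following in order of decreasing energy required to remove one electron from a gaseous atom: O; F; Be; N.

Be is in period 2, group 2; N is in period 2, group 15; O is in period 2, group 16; F is in period 2, group 17.
Removing the outermost electron gets harder across a period and easier down a group.
All lie in period 2; the across-period trend (first ionization energy increases left to right) applies, with the exception below.
Note the exception: N has a higher first ionization energy than O, contrary to the simple trend — pairing an electron in O's 2p⁴ costs repulsion energy, so O ionizes more easily than half-filled N (2p³).
Tabulated first ionization energy (kJ/mol): Be 900, N 1402, O 1314, F 1681.
So from highest to lowest: F > N > O > Be.

F > N > O > Be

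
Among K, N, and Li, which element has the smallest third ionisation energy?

IE_3 is the cost of taking one more electron from the +2 cation: K²⁺ is already 1 electron into the core; N²⁺ still has 3 valence electrons; Li²⁺ is already 1 electron into the core.
Usually core removal costs more than valence removal, but here the competition is close: a tightly held n=2 valence electron can cost more to remove than an n=3 core electron, so the actual values have to decide it.
Tabulated IE_3 (kJ/mol): K 4420, N 4578, Li 11815.
Overall IE_3 order: K < N < Li.

K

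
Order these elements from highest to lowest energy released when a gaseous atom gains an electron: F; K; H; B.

EA tends to increase across a period and decrease down a group, though the pattern is less regular than for IE or radius.
Neither a single period nor a single group — weigh both effects.
K > B: this pair runs against the simple trend — see the exception note.
H > K: H sits above K in group 1, so the down-group effect alone puts H higher.
F > H: the two effects oppose for this pair; the across-period effect wins (328 vs 73 kJ/mol).
Note the exception: K has a higher electron affinity than B, contrary to the simple trend — B's ns²np¹ configuration gives only a small electron affinity — the sparsely filled np subshell binds an added electron weakly.
For reference (kJ/mol): H 73, B 27, F 328, K 48.
So from highest to lowest: F > H > K > B.

F > H > K > B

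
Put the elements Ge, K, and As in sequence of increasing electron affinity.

K < As < Ge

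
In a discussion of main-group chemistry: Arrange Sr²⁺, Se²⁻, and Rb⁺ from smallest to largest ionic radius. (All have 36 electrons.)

Sr²⁺ < Rb⁺ < Se²⁻

All of these have 36 electrons, so size is governed by nuclear charge alone: the more protons, the stronger the pull on the same electron cloud, and the smaller the ion.
Nuclear charges: Sr²⁺ (Z=38), Rb⁺ (Z=37), Se²⁻ (Z=34).
Smallest to largest: Sr²⁺ < Rb⁺ < Se²⁻.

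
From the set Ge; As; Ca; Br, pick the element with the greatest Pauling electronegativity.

Br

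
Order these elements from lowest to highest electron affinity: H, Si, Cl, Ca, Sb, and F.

Ca < H < Sb < Si < F < Cl

H is in period 1, group 1; F is in period 2, group 17; Si is in period 3, group 14; Cl is in period 3, group 17; Ca is in period 4, group 2; Sb is in period 5, group 15.
EA tends to increase across a period and decrease down a group, though the pattern is less regular than for IE or radius.
Neither a single period nor a single group — weigh both effects.
H > Ca: period and group pull opposite ways; the down-group shift dominates (73 vs 2 kJ/mol).
Sb > H: the two effects oppose for this pair; the across-period effect wins (103 vs 73 kJ/mol).
Si > Sb: the two effects oppose for this pair; the down-group effect wins (134 vs 103 kJ/mol).
F > Si: both effects reinforce here, so F is clearly the higher of the two.
Cl > F: this pair runs against the simple trend — see the exception note.
Note the exception: Cl has a higher electron affinity than F, contrary to the simple trend — F's small 2p subshell makes the incoming electron feel strong e⁻–e⁻ repulsion, so Cl actually releases more energy on gaining an electron.
Tabulated electron affinity (kJ/mol): H 73, F 328, Si 134, Cl 349, Ca 2, Sb 103.
So from lowest to highest: Ca < H < Sb < Si < F < Cl.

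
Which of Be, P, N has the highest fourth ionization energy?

IE_4 is the cost of taking one more electron from the +3 cation: Be³⁺ is already 1 electron into the core; P³⁺ still has 2 valence electrons; N³⁺ still has 2 valence electrons.
Breaking into a closed-shell core is much more expensive than removing a leftover valence electron — Be has the largest IE_4 here.
Valence configurations: P³⁺ [Ne]3s², N³⁺ [He]2s².
Approximate IE_4 values (kJ/mol): Be 21007, P 4964, N 7475.
Overall IE_4 order: P < N < Be.

Be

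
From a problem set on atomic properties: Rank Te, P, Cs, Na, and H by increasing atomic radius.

H, P, Te, Na, Cs

H is in period 1, group 1; Na is in period 3, group 1; P is in period 3, group 15; Te is in period 5, group 16; Cs is in period 6, group 1.
Across a period the added protons contract the valence shell; down a group each new principal shell makes the atom larger.
Here both period and group differ, so the two effects have to be weighed against each other.
P > H: the two effects oppose for this pair; the down-group effect wins (111 vs 32 pm).
Te > P: period and group pull opposite ways; the down-group shift dominates (136 vs 111 pm).
Na > Te: period and group pull opposite ways; the across-period shift dominates (155 vs 136 pm).
Cs > Na: Cs sits below Na in group 1, so the down-group effect alone puts Cs larger.
Approximate values (pm): H 32, Na 155, P 111, Te 136, Cs 232.
So from smallest to largest: H < P < Te < Na < Cs.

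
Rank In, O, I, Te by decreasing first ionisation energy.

O is in period 2, group 16; In is in period 5, group 13; Te is in period 5, group 16; I is in period 5, group 17.
Removing the outermost electron gets harder across a period and easier down a group.
These span different periods and groups, so the two trends combine.
Te > In: Te lies to the right of In in period 5, so the across-period effect alone puts Te higher.
I > Te: I lies to the right of Te in period 5, so the across-period effect alone puts I higher.
O > I: period and group pull opposite ways; the down-group shift dominates (1314 vs 1008 kJ/mol).
Tabulated first ionization energy (kJ/mol): O 1314, In 558, Te 869, I 1008.
So from highest to lowest: O > I > Te > In.

O, I, Te, In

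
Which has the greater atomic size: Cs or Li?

Cs

Across a period the added protons contract the valence shell; down a group each new principal shell makes the atom larger.
All are in group 1, so atomic radius increases down the group.
So Cs has the greater atomic size (Cs > Li).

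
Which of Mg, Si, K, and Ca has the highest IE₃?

Mg

After 2 electrons have been removed, what remains? Mg²⁺ is the bare [Ne] core; Si²⁺ still has 2 valence electrons; K²⁺ is already 1 electron into the core; Ca²⁺ is the bare [Ar] core.
Core electrons are held far more tightly than valence electrons, so K, Ca and Mg top the IE_3 order.
Approximate IE_3 values (kJ/mol): Mg 7733, Si 3232, K 4420, Ca 4912.
Putting it together, IE_3: Si < K < Ca < Mg.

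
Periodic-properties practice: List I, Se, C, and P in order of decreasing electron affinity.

I > Se > C > P

C is in period 2, group 14; P is in period 3, group 15; Se is in period 4, group 16; I is in period 5, group 17.
Adding an electron releases more energy for atoms nearer the top right (short of the noble gases).
A diagonal step moves right (one effect) and down (the opposite effect) at once.
C > P: period and group pull opposite ways; the down-group shift dominates (122 vs 72 kJ/mol).
Se > C: the two effects oppose for this pair; the across-period effect wins (195 vs 122 kJ/mol).
I > Se: the two effects oppose for this pair; the across-period effect wins (295 vs 195 kJ/mol).
For reference (kJ/mol): C 122, P 72, Se 195, I 295.
So from highest to lowest: I > Se > C > P.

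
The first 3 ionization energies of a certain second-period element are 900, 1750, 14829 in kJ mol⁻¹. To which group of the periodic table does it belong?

Group 2

Look for the largest jump between consecutive ionization energies: IE3/IE2 ≈ 8.5, far larger than any earlier ratio.
That jump marks the point where a core electron is being removed. So the atom has 2 valence electrons.
A main-group element with 2 valence electrons is in group 2.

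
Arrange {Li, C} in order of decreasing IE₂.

Li > C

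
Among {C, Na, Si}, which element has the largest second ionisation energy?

Na

The second ionization energy removes an electron from the +1 ion. For each element: C⁺ still has 3 valence electrons; Na⁺ is the bare [Ne] core; Si⁺ still has 3 valence electrons.
Core electrons are held far more tightly than valence electrons, so Na tops the IE_2 order.
Valence configurations: C⁺ [He]2s²2p¹, Si⁺ [Ne]3s²3p¹.
Approximate IE_2 values (kJ/mol): C 2353, Na 4562, Si 1577.
So the second ionization energies run Si < C < Na.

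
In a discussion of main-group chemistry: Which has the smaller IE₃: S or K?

After 2 electrons have been removed, what remains? S²⁺ still has 4 valence electrons; K²⁺ is already 1 electron into the core.
Core electrons are held far more tightly than valence electrons, so K tops the IE_3 order.
The numbers (kJ/mol): S 3357, K 4420.
Overall IE_3 order: S < K.

S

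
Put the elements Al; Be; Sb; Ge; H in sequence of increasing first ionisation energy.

Al, Ge, Sb, Be, H

Removing the outermost electron gets harder across a period and easier down a group.
These sit on a diagonal, where the across-period and down-group effects partly cancel.
Ge > Al: the two effects oppose for this pair; the across-period effect wins (762 vs 578 kJ/mol).
Sb > Ge: period and group pull opposite ways; the across-period shift dominates (831 vs 762 kJ/mol).
Be > Sb: the two effects oppose for this pair; the down-group effect wins (900 vs 831 kJ/mol).
H > Be: period and group pull opposite ways; the down-group shift dominates (1312 vs 900 kJ/mol).
Tabulated first ionization energy (kJ/mol): H 1312, Be 900, Al 578, Ge 762, Sb 831.
So from lowest to highest: Al < Ge < Sb < Be < H.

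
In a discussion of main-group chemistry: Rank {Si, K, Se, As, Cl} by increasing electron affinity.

Si is in period 3, group 14; Cl is in period 3, group 17; K is in period 4, group 1; As is in period 4, group 15; Se is in period 4, group 16.
Electron affinity generally becomes more exothermic across a period toward the halogens and less exothermic down a group.
Here both period and group differ, so the two effects have to be weighed against each other.
As > K: both are in period 4; the period trend gives As the larger value.
Si > As: period and group pull opposite ways; the down-group shift dominates (134 vs 78 kJ/mol).
Se > Si: the two effects oppose for this pair; the across-period effect wins (195 vs 134 kJ/mol).
Cl > Se: relative to Se, both the across-period and down-group shifts push Cl's electron affinity up.
Approximate values (kJ/mol): Si 134, Cl 349, K 48, As 78, Se 195.
So from lowest to highest: K < As < Si < Se < Cl.

K, As, Si, Se, Cl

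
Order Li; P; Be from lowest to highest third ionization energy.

P, Li, Be

The third ionization energy removes an electron from the +2 ion. For each element: Li²⁺ is already 1 electron into the core; P²⁺ still has 3 valence electrons; Be²⁺ is the bare [He] core.
Pulling an electron out of a noble-gas core costs far more than removing a remaining valence electron, so Li and Be sit at the high end of IE_3.
Approximate IE_3 values (kJ/mol): Li 11815, P 2914, Be 14849.
Hence IE_3: P < Li < Be.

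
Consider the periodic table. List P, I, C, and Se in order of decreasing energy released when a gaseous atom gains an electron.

C is in period 2, group 14; P is in period 3, group 15; Se is in period 4, group 16; I is in period 5, group 17.
Atoms with high Z_eff and room in the valence shell (especially the halogens) have the most exothermic electron affinities.
These sit on a diagonal, where the across-period and down-group effects partly cancel.
C > P: period and group pull opposite ways; the down-group shift dominates (122 vs 72 kJ/mol).
Se > C: period and group pull opposite ways; the across-period shift dominates (195 vs 122 kJ/mol).
I > Se: the two effects oppose for this pair; the across-period effect wins (295 vs 195 kJ/mol).
Approximate values (kJ/mol): C 122, P 72, Se 195, I 295.
So from highest to lowest: I > Se > C > P.

I > Se > C > P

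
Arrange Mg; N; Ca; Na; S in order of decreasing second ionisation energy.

Na > N > S > Mg > Ca

Consider each +1 ion: Mg⁺ still has 1 valence electron; N⁺ still has 4 valence electrons; Ca⁺ still has 1 valence electron; Na⁺ is the bare [Ne] core; S⁺ still has 5 valence electrons.
Core electrons are held far more tightly than valence electrons, so Na tops the IE_2 order.
Valence configurations: Mg⁺ [Ne]3s¹, N⁺ [He]2s²2p², Ca⁺ [Ar]4s¹, S⁺ [Ne]3s²3p³.
The numbers (kJ/mol): Mg 1451, N 2856, Ca 1145, Na 4562, S 2252.
Hence IE_2: Ca < Mg < S < N < Na.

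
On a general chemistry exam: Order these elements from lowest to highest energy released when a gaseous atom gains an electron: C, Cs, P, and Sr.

Atoms with high Z_eff and room in the valence shell (especially the halogens) have the most exothermic electron affinities.
These span different periods and groups, so the two trends combine.
Cs > Sr: this pair runs against the simple trend — see the exception note.
P > Cs: both effects reinforce here, so P is clearly the higher of the two.
C > P: period and group pull opposite ways; the down-group shift dominates (122 vs 72 kJ/mol).
Note the exception: Cs has a higher electron affinity than Sr, contrary to the simple trend — adding an electron to Sr (ns²) has to open a new, higher-energy np subshell, which is unfavourable.
Approximate values (kJ/mol): C 122, P 72, Sr 5, Cs 46.
So from lowest to highest: Sr < Cs < P < C.

Sr < Cs < P < C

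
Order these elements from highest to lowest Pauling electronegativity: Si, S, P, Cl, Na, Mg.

EN rises left→right (higher Z_eff, smaller atoms) and falls top→bottom (larger, more shielded atoms).
All lie in period 3, so electronegativity increases left to right.
So from highest to lowest: Cl > S > P > Si > Mg > Na.

Cl > S > P > Si > Mg > Na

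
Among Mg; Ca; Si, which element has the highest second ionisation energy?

Si

IE_2 is the cost of taking one more electron from the +1 cation: Mg⁺ still has 1 valence electron; Ca⁺ still has 1 valence electron; Si⁺ still has 3 valence electrons.
All are still removing valence electrons, so compare the +1 ions as you would atoms: IE_2 generally rises across a period (higher Z_eff) and falls down a group (larger shell), subject to the usual subshell exceptions.
Valence configurations: Mg⁺ [Ne]3s¹, Ca⁺ [Ar]4s¹, Si⁺ [Ne]3s²3p¹.
Approximate IE_2 values (kJ/mol): Mg 1451, Ca 1145, Si 1577.
So the second ionization energies run Ca < Mg < Si.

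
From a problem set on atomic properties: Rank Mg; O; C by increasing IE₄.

IE_4 is the cost of taking one more electron from the +3 cation: Mg³⁺ is already 1 electron into the core; O³⁺ still has 3 valence electrons; C³⁺ still has 1 valence electron.
Breaking into a closed-shell core is much more expensive than removing a leftover valence electron — Mg has the largest IE_4 here.
Valence configurations: O³⁺ [He]2s²2p¹, C³⁺ [He]2s¹.
Tabulated IE_4 (kJ/mol): Mg 10543, O 7469, C 6223.
Putting it together, IE_4: C < O < Mg.

C < O < Mg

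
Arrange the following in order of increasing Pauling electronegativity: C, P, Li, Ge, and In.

Li < In < Ge < P < C

Li is in period 2, group 1; C is in period 2, group 14; P is in period 3, group 15; Ge is in period 4, group 14; In is in period 5, group 13.
EN rises left→right (higher Z_eff, smaller atoms) and falls top→bottom (larger, more shielded atoms).
These span different periods and groups, so the two trends combine.
In > Li: period and group pull opposite ways; the across-period shift dominates (1.78 vs 0.98).
Ge > In: both effects reinforce here, so Ge is clearly the higher of the two.
P > Ge: both effects reinforce here, so P is clearly the higher of the two.
C > P: the two effects oppose for this pair; the down-group effect wins (2.55 vs 2.19).
Tabulated electronegativity (Pauling): Li 0.98, C 2.55, P 2.19, Ge 2.01, In 1.78.
So from lowest to highest: Li < In < Ge < P < C.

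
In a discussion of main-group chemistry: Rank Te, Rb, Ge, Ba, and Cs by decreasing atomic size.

Across a period the added protons contract the valence shell; down a group each new principal shell makes the atom larger.
Neither a single period nor a single group — weigh both effects.
Te > Ge: period and group pull opposite ways; the down-group shift dominates (136 vs 121 pm).
Ba > Te: relative to Te, both the across-period and down-group shifts push Ba's atomic radius up.
Rb > Ba: the two effects oppose for this pair; the across-period effect wins (210 vs 196 pm).
Cs > Rb: Cs sits below Rb in group 1, so the down-group effect alone puts Cs larger.
Approximate values (pm): Ge 121, Rb 210, Te 136, Cs 232, Ba 196.
So from largest to smallest: Cs > Rb > Ba > Te > Ge.

Cs > Rb > Ba > Te > Ge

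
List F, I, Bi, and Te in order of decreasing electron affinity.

F > I > Te > Bi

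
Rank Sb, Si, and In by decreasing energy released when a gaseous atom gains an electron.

Si is in period 3, group 14; In is in period 5, group 13; Sb is in period 5, group 15.
Atoms with high Z_eff and room in the valence shell (especially the halogens) have the most exothermic electron affinities.
Here both period and group differ, so the two effects have to be weighed against each other.
Sb > In: Sb lies to the right of In in period 5, so the across-period effect alone puts Sb higher.
Si > Sb: the two effects oppose for this pair; the down-group effect wins (134 vs 103 kJ/mol).
Approximate values (kJ/mol): Si 134, In 29, Sb 103.
So from highest to lowest: Si > Sb > In.

Si > Sb > In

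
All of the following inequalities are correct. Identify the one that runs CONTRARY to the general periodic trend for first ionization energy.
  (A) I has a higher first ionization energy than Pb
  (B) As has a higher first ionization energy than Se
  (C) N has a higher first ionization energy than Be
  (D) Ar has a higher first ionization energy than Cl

(B)

The general trend: first ionization energy increases across a period and decreases down a group.
(A) I (period 5, group 17) vs Pb (period 6, group 14): the stated order agrees with the simple trend.
(B) As (period 4, group 15) vs Se (period 4, group 16): the stated order contradicts the simple trend.
(C) N (period 2, group 15) vs Be (period 2, group 2): the stated order agrees with the simple trend.
(D) Ar (period 3, group 18) vs Cl (period 3, group 17): the stated order agrees with the simple trend.
The exception is (B): Se (4p⁴) ionizes more easily than half-filled As (4p³).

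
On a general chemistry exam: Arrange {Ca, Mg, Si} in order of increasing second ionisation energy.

The second ionization energy removes an electron from the +1 ion. For each element: Ca⁺ still has 1 valence electron; Mg⁺ still has 1 valence electron; Si⁺ still has 3 valence electrons.
All are still removing valence electrons, so compare the +1 ions as you would atoms: IE_2 generally rises across a period (higher Z_eff) and falls down a group (larger shell), subject to the usual subshell exceptions.
Valence configurations: Ca⁺ [Ar]4s¹, Mg⁺ [Ne]3s¹, Si⁺ [Ne]3s²3p¹.
Tabulated IE_2 (kJ/mol): Ca 1145, Mg 1451, Si 1577.
Hence IE_2: Ca < Mg < Si.

Ca < Mg < Si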